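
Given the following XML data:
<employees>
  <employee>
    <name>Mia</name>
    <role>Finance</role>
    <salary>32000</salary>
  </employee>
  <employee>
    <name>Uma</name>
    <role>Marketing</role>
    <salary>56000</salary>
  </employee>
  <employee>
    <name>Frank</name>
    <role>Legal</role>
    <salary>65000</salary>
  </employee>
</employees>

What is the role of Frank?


Searching for <employee> with <name>Frank</name>
Found at position 3
<role>Legal</role>

ANSWER: Legal


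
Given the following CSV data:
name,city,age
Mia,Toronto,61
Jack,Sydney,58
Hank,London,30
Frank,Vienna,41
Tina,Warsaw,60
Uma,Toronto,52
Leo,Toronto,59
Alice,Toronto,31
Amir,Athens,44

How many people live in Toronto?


Scanning city column for 'Toronto':
  Row 1: Mia -> MATCH
  Row 6: Uma -> MATCH
  Row 7: Leo -> MATCH
  Row 8: Alice -> MATCH
Total matches: 4

ANSWER: 4


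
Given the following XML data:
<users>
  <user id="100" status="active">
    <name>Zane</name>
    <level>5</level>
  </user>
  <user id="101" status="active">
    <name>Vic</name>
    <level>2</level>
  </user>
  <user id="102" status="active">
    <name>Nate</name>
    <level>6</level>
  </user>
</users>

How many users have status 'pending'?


Counting users with status='pending':
Count: 0

ANSWER: 0


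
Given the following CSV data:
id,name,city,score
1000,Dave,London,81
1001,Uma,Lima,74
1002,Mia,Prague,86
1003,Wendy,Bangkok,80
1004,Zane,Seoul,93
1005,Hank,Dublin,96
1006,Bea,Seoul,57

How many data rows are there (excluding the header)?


Counting rows (excluding header):
Header: id,name,city,score
Data rows: 7

ANSWER: 7


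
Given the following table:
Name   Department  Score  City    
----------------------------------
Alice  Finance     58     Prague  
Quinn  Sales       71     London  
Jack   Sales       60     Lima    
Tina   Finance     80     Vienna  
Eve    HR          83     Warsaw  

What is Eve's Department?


Row 5: Eve
Department = HR

ANSWER: HR


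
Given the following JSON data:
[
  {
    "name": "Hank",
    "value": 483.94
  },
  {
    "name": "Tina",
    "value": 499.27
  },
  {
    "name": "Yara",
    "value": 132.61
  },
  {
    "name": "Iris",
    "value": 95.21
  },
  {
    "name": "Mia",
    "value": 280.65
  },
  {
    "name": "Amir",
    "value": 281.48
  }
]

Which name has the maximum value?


Comparing values:
  Hank: 483.94
  Tina: 499.27
  Yara: 132.61
  Iris: 95.21
  Mia: 280.65
  Amir: 281.48
Maximum: Tina (499.27)

ANSWER: Tina


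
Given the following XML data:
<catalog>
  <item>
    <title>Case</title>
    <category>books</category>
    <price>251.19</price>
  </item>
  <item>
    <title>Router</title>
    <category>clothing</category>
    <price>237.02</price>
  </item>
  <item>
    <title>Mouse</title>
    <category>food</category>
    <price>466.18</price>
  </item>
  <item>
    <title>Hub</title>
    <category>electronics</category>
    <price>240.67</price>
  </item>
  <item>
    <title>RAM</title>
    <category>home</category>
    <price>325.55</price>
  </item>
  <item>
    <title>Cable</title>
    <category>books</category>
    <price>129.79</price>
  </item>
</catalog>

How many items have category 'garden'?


Scanning <item> elements for <category>garden</category>:
Count: 0

ANSWER: 0


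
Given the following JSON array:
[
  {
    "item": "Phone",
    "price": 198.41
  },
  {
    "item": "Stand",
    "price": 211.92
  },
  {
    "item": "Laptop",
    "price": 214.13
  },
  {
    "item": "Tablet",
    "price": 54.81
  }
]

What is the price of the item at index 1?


Array index 1 -> Stand
price = 211.92

ANSWER: 211.92


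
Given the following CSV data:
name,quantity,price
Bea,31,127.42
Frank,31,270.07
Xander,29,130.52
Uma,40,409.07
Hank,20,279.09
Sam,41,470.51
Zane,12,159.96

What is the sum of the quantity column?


Values in 'quantity' column:
  Row 1: 31
  Row 2: 31
  Row 3: 29
  Row 4: 40
  Row 5: 20
  Row 6: 41
  Row 7: 12
Sum = 31 + 31 + 29 + 40 + 20 + 41 + 12 = 204

ANSWER: 204


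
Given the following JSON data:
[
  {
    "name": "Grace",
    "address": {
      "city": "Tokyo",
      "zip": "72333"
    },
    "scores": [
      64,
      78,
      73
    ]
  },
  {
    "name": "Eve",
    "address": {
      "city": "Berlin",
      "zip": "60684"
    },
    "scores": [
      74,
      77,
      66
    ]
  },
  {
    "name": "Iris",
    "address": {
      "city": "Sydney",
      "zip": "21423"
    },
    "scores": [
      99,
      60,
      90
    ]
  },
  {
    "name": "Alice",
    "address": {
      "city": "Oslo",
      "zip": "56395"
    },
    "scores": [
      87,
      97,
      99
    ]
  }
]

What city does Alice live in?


Path: records[3].address.city
Value: Oslo

ANSWER: Oslo


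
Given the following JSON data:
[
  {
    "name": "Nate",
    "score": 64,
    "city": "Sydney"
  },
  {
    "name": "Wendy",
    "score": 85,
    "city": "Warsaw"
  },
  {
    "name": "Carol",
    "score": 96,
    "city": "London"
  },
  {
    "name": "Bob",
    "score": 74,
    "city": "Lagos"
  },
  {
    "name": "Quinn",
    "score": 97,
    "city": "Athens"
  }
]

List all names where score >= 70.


Filtering records where score >= 70:
  Nate (score=64) -> no
  Wendy (score=85) -> YES
  Carol (score=96) -> YES
  Bob (score=74) -> YES
  Quinn (score=97) -> YES


ANSWER: Wendy, Carol, Bob, Quinn


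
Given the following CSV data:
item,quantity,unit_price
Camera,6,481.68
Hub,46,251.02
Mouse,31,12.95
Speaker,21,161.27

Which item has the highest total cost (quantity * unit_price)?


Computing row totals:
  Camera: 2890.08
  Hub: 11546.92
  Mouse: 401.45
  Speaker: 3386.67
Maximum: Hub (11546.92)

ANSWER: Hub


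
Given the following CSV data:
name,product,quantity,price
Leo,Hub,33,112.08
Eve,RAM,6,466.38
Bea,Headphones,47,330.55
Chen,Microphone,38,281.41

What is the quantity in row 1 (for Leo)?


Row 1: Leo
Column 'quantity' = 33

ANSWER: 33


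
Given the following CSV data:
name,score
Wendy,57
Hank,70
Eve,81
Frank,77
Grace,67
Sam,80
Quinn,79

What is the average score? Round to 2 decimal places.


Scores: 57, 70, 81, 77, 67, 80, 79
Sum = 511
Count = 7
Average = 511 / 7 = 73.00

ANSWER: 73.00


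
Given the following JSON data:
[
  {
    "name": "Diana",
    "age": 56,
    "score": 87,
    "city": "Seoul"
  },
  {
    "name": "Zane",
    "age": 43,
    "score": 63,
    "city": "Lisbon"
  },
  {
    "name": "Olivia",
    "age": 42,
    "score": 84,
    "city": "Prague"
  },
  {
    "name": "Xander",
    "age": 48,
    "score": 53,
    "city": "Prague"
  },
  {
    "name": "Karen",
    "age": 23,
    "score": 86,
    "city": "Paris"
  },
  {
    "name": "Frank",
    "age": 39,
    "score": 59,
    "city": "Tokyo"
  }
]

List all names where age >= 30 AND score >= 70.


Checking both conditions:
  Diana (age=56, score=87) -> YES
  Zane (age=43, score=63) -> no
  Olivia (age=42, score=84) -> YES
  Xander (age=48, score=53) -> no
  Karen (age=23, score=86) -> no
  Frank (age=39, score=59) -> no


ANSWER: Diana, Olivia


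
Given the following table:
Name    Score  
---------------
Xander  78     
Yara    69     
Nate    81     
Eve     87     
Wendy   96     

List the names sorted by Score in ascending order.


Sorting by Score (ascending):
  Yara: 69
  Xander: 78
  Nate: 81
  Eve: 87
  Wendy: 96


ANSWER: Yara, Xander, Nate, Eve, Wendy


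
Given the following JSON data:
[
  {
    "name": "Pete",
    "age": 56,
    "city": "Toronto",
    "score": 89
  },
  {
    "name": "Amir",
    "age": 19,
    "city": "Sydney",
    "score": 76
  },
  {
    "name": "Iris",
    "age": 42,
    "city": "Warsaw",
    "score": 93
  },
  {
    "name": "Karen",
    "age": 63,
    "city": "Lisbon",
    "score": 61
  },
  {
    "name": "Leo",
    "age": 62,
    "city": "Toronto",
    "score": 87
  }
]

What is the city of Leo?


Looking up record where name = Leo
Record index: 4
Field 'city' = Toronto

ANSWER: Toronto


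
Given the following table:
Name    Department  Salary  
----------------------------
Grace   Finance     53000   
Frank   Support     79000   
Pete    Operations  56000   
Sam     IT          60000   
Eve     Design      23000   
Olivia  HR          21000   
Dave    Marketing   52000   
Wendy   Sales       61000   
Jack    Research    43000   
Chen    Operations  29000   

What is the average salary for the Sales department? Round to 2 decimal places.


Sales department members:
  Wendy: 61000
Sum = 61000
Count = 1
Average = 61000 / 1 = 61000.00

ANSWER: 61000.00


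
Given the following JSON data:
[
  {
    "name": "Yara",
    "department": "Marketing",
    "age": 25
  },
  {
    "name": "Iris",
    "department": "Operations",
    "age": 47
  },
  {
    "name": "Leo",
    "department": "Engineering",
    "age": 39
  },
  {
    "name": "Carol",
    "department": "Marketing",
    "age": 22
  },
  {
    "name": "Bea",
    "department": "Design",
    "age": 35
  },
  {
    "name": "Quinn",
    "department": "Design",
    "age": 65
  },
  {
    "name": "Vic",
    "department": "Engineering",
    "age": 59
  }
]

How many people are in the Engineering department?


Scanning records for department = Engineering
  Record 2: Leo
  Record 6: Vic
Count: 2

ANSWER: 2


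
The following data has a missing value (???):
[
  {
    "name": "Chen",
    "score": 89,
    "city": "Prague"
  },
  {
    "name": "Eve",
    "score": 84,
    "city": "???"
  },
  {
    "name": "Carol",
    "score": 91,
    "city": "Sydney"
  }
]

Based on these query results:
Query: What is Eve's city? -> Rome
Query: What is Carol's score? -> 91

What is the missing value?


The missing value is Eve's city
From query: Eve's city = Rome

ANSWER: Rome


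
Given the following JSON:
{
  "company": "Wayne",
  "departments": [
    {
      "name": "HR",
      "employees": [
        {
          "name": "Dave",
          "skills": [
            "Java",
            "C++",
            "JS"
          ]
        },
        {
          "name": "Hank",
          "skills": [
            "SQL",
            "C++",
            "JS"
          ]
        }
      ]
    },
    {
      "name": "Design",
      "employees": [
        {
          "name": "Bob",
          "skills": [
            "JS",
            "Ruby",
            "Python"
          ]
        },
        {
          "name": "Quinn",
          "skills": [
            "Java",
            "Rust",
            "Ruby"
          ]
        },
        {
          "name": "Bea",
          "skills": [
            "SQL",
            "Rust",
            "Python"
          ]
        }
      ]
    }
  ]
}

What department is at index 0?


Path: departments[0].name
Value: HR

ANSWER: HR


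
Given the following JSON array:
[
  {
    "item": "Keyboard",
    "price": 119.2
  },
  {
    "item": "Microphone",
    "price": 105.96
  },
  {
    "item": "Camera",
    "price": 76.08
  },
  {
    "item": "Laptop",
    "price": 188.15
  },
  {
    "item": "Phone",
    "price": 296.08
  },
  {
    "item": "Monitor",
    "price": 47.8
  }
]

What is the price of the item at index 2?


Array index 2 -> Camera
price = 76.08

ANSWER: 76.08


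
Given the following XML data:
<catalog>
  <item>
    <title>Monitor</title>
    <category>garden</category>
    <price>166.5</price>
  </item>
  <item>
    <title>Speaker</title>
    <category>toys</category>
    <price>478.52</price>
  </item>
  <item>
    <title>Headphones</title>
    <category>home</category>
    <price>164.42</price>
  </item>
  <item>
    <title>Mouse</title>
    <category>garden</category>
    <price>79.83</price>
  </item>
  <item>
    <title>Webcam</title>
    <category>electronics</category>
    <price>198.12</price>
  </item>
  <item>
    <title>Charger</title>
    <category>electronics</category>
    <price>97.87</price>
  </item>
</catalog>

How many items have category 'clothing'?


Scanning <item> elements for <category>clothing</category>:
Count: 0

ANSWER: 0


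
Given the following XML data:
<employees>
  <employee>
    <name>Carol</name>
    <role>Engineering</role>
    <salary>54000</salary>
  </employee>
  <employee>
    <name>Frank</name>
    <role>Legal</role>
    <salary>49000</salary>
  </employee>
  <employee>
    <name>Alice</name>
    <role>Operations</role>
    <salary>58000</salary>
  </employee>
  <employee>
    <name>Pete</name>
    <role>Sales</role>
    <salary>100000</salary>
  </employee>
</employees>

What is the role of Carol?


Searching for <employee> with <name>Carol</name>
Found at position 1
<role>Engineering</role>

ANSWER: Engineering


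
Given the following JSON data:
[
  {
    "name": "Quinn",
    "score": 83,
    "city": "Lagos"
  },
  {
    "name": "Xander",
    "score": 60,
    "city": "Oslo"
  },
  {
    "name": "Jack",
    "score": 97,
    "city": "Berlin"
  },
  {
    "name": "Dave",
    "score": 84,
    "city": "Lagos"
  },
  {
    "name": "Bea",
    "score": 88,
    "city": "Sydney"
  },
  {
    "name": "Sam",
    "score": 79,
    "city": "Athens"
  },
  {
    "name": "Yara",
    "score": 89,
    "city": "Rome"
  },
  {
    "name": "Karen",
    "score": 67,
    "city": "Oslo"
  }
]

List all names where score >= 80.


Filtering records where score >= 80:
  Quinn (score=83) -> YES
  Xander (score=60) -> no
  Jack (score=97) -> YES
  Dave (score=84) -> YES
  Bea (score=88) -> YES
  Sam (score=79) -> no
  Yara (score=89) -> YES
  Karen (score=67) -> no


ANSWER: Quinn, Jack, Dave, Bea, Yara


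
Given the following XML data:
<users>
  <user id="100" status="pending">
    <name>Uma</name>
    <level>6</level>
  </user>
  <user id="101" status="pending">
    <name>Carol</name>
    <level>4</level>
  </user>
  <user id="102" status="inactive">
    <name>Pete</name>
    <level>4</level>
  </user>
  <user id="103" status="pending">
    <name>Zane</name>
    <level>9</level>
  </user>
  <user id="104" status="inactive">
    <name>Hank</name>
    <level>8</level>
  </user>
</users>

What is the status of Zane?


Finding user with name = Zane
user id="103" status="pending"

ANSWER: pending


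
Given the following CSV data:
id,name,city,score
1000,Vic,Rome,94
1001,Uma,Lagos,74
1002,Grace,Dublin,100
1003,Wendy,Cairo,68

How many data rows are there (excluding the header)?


Counting rows (excluding header):
Header: id,name,city,score
Data rows: 4

ANSWER: 4


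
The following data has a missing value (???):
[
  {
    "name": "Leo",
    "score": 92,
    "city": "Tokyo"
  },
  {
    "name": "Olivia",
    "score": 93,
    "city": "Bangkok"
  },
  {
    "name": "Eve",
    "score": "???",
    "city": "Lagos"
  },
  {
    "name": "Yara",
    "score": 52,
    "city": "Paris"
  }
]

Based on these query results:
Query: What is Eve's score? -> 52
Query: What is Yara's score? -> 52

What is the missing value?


The missing value is Eve's score
From query: Eve's score = 52

ANSWER: 52


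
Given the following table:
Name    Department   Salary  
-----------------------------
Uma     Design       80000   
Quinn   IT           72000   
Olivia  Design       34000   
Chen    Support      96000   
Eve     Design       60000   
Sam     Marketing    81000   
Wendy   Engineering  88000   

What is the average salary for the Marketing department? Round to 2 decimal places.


Marketing department members:
  Sam: 81000
Sum = 81000
Count = 1
Average = 81000 / 1 = 81000.00

ANSWER: 81000.00


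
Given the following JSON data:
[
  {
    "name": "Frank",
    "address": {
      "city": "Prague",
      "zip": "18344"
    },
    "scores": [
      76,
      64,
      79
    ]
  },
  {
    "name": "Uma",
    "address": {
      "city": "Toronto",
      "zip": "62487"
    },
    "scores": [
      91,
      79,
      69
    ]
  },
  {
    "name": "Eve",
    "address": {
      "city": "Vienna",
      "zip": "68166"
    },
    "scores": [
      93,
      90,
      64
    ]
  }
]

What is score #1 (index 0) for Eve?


Path: records[2].scores[0]
Value: 93

ANSWER: 93


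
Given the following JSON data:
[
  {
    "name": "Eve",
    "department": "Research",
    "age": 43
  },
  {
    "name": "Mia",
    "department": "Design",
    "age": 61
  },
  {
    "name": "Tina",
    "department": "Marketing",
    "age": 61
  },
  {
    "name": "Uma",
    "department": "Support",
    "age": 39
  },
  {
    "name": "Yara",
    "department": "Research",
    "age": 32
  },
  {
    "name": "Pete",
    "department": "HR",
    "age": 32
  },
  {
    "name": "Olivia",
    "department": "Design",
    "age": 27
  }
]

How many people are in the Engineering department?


Scanning records for department = Engineering
  No matches found
Count: 0

ANSWER: 0


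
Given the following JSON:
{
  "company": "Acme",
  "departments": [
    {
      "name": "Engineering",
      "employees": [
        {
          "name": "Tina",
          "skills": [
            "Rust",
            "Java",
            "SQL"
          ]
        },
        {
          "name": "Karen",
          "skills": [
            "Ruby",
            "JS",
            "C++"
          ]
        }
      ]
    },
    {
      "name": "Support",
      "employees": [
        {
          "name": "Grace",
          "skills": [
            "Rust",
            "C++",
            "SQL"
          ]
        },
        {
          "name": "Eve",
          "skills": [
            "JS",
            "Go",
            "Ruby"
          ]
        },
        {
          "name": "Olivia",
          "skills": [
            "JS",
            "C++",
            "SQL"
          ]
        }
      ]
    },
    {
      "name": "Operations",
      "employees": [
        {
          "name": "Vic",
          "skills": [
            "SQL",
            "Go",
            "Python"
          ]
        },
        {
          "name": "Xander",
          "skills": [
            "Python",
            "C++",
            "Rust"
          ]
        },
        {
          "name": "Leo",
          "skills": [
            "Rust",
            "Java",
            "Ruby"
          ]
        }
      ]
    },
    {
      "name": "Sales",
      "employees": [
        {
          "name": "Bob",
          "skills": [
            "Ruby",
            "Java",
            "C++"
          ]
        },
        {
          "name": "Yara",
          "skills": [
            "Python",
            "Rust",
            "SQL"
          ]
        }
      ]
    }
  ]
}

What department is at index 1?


Path: departments[1].name
Value: Support

ANSWER: Support


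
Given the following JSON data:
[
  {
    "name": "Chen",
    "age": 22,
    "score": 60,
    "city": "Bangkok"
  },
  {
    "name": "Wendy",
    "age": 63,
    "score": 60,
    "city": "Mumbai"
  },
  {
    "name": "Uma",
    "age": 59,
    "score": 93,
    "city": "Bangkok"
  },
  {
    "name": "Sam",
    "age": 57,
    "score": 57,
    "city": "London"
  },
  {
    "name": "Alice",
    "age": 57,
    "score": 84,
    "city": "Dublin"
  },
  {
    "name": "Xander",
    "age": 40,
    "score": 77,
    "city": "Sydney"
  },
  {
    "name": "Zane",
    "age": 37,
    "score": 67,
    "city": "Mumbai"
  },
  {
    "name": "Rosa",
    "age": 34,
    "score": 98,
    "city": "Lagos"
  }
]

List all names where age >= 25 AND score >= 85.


Checking both conditions:
  Chen (age=22, score=60) -> no
  Wendy (age=63, score=60) -> no
  Uma (age=59, score=93) -> YES
  Sam (age=57, score=57) -> no
  Alice (age=57, score=84) -> no
  Xander (age=40, score=77) -> no
  Zane (age=37, score=67) -> no
  Rosa (age=34, score=98) -> YES


ANSWER: Uma, Rosa


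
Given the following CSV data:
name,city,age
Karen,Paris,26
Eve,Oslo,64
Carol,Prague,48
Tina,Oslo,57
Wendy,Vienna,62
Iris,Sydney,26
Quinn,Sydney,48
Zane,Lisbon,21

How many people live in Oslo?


Scanning city column for 'Oslo':
  Row 2: Eve -> MATCH
  Row 4: Tina -> MATCH
Total matches: 2

ANSWER: 2


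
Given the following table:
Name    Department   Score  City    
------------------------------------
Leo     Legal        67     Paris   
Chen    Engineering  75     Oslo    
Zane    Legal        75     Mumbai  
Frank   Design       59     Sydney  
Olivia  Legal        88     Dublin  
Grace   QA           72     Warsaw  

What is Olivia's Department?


Row 5: Olivia
Department = Legal

ANSWER: Legal


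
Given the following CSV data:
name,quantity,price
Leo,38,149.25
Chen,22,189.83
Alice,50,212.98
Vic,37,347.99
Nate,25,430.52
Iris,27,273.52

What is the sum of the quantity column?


Values in 'quantity' column:
  Row 1: 38
  Row 2: 22
  Row 3: 50
  Row 4: 37
  Row 5: 25
  Row 6: 27
Sum = 38 + 22 + 50 + 37 + 25 + 27 = 199

ANSWER: 199


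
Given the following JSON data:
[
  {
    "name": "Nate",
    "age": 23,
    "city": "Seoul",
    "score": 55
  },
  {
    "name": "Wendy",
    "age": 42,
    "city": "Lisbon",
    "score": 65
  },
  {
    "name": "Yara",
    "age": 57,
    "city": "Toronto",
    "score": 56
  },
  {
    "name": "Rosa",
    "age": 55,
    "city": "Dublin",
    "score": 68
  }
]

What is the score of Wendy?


Looking up record where name = Wendy
Record index: 1
Field 'score' = 65

ANSWER: 65


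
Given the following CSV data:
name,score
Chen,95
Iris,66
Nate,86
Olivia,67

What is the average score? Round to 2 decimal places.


Scores: 95, 66, 86, 67
Sum = 314
Count = 4
Average = 314 / 4 = 78.50

ANSWER: 78.50


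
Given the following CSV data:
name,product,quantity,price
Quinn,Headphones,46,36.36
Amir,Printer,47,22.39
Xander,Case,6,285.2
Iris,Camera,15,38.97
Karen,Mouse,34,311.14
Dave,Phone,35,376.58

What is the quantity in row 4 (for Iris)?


Row 4: Iris
Column 'quantity' = 15

ANSWER: 15


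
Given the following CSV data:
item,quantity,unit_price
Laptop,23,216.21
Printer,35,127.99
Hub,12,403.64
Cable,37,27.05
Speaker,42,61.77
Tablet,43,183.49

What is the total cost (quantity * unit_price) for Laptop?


Row: Laptop
quantity = 23
unit_price = 216.21
total = 23 * 216.21 = 4972.83

ANSWER: 4972.83


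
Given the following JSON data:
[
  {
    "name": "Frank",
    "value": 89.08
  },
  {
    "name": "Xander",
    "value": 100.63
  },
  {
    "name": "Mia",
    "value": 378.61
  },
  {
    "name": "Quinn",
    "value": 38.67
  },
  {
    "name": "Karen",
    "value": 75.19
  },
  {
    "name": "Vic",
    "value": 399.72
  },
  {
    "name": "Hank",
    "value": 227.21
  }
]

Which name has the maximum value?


Comparing values:
  Frank: 89.08
  Xander: 100.63
  Mia: 378.61
  Quinn: 38.67
  Karen: 75.19
  Vic: 399.72
  Hank: 227.21
Maximum: Vic (399.72)

ANSWER: Vic


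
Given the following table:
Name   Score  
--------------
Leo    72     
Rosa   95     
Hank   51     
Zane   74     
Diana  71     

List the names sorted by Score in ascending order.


Sorting by Score (ascending):
  Hank: 51
  Diana: 71
  Leo: 72
  Zane: 74
  Rosa: 95


ANSWER: Hank, Diana, Leo, Zane, Rosa


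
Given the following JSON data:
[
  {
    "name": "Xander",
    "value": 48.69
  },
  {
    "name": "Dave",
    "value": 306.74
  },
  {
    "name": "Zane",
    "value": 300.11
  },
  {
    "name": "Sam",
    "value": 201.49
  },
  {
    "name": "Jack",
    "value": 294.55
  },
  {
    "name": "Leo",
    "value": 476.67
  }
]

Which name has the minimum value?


Comparing values:
  Xander: 48.69
  Dave: 306.74
  Zane: 300.11
  Sam: 201.49
  Jack: 294.55
  Leo: 476.67
Minimum: Xander (48.69)

ANSWER: Xander


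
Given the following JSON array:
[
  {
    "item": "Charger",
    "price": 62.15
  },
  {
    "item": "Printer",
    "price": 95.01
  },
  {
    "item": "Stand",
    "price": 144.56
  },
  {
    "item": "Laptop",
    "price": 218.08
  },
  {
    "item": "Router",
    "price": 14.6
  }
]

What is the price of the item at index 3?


Array index 3 -> Laptop
price = 218.08

ANSWER: 218.08


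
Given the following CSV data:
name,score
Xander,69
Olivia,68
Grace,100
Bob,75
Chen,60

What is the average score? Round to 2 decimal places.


Scores: 69, 68, 100, 75, 60
Sum = 372
Count = 5
Average = 372 / 5 = 74.40

ANSWER: 74.40


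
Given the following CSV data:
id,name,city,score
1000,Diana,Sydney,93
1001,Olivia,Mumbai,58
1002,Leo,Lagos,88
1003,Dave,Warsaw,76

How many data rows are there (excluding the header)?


Counting rows (excluding header):
Header: id,name,city,score
Data rows: 4

ANSWER: 4


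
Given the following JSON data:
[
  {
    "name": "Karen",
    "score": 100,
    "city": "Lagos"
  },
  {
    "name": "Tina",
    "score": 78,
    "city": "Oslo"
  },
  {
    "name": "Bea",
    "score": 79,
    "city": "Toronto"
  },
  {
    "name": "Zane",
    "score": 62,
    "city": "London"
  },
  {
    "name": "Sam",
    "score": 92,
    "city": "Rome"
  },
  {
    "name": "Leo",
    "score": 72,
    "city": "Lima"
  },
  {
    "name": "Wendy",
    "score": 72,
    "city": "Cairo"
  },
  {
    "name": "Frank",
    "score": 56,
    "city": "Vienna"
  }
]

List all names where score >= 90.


Filtering records where score >= 90:
  Karen (score=100) -> YES
  Tina (score=78) -> no
  Bea (score=79) -> no
  Zane (score=62) -> no
  Sam (score=92) -> YES
  Leo (score=72) -> no
  Wendy (score=72) -> no
  Frank (score=56) -> no


ANSWER: Karen, Sam


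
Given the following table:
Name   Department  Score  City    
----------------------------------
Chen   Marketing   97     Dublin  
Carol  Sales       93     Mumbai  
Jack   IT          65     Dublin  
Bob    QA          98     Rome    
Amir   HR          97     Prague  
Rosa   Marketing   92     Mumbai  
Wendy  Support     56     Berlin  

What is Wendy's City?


Row 7: Wendy
City = Berlin

ANSWER: Berlin


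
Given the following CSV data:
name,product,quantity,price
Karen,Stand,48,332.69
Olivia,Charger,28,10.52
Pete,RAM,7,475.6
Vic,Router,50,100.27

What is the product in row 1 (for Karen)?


Row 1: Karen
Column 'product' = Stand

ANSWER: Stand


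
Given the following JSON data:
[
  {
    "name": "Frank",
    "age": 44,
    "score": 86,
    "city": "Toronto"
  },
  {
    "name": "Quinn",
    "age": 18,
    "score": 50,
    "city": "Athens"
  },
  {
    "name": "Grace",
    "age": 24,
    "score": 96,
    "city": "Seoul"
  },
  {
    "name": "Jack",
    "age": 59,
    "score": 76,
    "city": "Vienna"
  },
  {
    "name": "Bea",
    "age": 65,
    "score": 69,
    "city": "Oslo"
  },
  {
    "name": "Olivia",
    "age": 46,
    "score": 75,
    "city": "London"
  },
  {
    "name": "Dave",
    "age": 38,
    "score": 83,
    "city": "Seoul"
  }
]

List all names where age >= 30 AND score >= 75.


Checking both conditions:
  Frank (age=44, score=86) -> YES
  Quinn (age=18, score=50) -> no
  Grace (age=24, score=96) -> no
  Jack (age=59, score=76) -> YES
  Bea (age=65, score=69) -> no
  Olivia (age=46, score=75) -> YES
  Dave (age=38, score=83) -> YES


ANSWER: Frank, Jack, Olivia, Dave


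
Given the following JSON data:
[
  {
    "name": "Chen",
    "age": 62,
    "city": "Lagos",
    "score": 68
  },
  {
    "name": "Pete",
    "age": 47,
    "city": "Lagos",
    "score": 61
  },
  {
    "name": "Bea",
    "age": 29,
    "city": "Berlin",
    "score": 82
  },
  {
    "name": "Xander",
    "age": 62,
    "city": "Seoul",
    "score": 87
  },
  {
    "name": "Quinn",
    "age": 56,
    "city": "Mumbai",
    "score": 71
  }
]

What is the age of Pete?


Looking up record where name = Pete
Record index: 1
Field 'age' = 47

ANSWER: 47


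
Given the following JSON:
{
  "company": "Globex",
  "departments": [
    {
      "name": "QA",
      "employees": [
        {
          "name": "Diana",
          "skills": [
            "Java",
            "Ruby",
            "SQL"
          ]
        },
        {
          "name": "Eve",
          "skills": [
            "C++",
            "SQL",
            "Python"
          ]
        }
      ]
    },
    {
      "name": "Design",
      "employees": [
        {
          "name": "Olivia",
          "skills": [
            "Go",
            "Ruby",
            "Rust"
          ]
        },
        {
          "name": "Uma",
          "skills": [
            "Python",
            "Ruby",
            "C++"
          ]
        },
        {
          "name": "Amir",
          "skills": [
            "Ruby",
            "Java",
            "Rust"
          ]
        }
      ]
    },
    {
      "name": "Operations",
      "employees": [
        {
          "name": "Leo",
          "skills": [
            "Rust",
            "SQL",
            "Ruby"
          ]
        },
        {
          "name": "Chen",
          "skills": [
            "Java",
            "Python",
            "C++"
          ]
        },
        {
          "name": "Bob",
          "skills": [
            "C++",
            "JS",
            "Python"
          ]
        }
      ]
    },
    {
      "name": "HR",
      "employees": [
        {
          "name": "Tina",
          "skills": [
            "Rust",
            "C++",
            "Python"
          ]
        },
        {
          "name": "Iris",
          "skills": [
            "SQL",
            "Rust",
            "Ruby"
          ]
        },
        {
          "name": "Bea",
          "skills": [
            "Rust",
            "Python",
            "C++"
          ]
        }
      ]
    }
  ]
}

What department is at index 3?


Path: departments[3].name
Value: HR

ANSWER: HR


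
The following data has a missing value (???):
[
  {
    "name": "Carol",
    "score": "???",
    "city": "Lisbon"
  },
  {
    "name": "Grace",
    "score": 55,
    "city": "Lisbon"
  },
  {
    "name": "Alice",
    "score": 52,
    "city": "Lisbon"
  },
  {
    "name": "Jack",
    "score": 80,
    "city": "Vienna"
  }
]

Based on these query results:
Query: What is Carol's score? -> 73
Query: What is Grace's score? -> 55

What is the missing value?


The missing value is Carol's score
From query: Carol's score = 73

ANSWER: 73


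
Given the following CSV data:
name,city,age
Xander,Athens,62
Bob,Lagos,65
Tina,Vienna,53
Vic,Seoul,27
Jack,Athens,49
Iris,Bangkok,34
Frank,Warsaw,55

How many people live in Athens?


Scanning city column for 'Athens':
  Row 1: Xander -> MATCH
  Row 5: Jack -> MATCH
Total matches: 2

ANSWER: 2


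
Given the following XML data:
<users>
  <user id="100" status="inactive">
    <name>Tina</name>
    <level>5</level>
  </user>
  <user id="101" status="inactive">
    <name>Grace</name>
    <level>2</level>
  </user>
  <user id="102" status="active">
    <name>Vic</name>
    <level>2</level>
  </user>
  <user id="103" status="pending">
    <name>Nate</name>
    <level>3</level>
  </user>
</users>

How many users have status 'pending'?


Counting users with status='pending':
  Nate (id=103) -> MATCH
Count: 1

ANSWER: 1


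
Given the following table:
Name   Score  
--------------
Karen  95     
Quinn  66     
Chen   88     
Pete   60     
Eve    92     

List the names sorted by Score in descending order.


Sorting by Score (descending):
  Karen: 95
  Eve: 92
  Chen: 88
  Quinn: 66
  Pete: 60


ANSWER: Karen, Eve, Chen, Quinn, Pete


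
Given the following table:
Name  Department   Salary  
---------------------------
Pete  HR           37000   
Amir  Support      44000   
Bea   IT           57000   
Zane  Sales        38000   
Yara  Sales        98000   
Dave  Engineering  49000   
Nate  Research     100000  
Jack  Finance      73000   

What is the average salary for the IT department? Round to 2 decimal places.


IT department members:
  Bea: 57000
Sum = 57000
Count = 1
Average = 57000 / 1 = 57000.00

ANSWER: 57000.00


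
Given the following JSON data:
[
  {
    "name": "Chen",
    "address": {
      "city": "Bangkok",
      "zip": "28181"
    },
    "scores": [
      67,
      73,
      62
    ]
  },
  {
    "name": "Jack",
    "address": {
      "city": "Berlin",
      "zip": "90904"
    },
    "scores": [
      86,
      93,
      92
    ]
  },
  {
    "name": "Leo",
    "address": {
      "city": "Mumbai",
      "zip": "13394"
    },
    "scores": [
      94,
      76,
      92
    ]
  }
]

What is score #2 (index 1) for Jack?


Path: records[1].scores[1]
Value: 93

ANSWER: 93


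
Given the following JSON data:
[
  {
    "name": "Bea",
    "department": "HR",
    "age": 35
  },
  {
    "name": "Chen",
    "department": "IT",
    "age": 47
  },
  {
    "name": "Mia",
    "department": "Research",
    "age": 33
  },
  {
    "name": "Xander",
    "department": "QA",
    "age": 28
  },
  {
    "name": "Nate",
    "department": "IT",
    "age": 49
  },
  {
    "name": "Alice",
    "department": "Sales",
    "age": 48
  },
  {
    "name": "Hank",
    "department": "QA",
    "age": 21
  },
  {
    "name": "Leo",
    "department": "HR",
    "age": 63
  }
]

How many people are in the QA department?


Scanning records for department = QA
  Record 3: Xander
  Record 6: Hank
Count: 2

ANSWER: 2


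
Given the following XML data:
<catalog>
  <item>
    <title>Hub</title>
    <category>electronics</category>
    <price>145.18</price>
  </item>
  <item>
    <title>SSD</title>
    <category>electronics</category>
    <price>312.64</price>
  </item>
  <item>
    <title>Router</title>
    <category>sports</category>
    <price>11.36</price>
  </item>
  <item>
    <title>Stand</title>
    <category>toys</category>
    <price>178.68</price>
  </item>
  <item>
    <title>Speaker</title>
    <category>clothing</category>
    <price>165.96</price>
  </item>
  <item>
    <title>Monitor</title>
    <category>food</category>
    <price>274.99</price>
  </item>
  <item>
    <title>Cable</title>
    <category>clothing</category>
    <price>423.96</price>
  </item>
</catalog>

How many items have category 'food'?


Scanning <item> elements for <category>food</category>:
  Item 6: Monitor -> MATCH
Count: 1

ANSWER: 1


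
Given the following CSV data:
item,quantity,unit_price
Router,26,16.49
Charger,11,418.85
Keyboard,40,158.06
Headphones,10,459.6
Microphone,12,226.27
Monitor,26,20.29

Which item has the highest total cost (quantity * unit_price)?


Computing row totals:
  Router: 428.74
  Charger: 4607.35
  Keyboard: 6322.4
  Headphones: 4596.0
  Microphone: 2715.24
  Monitor: 527.54
Maximum: Keyboard (6322.4)

ANSWER: Keyboard


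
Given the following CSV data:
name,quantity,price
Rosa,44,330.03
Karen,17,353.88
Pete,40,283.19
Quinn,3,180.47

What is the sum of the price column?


Values in 'price' column:
  Row 1: 330.03
  Row 2: 353.88
  Row 3: 283.19
  Row 4: 180.47
Sum = 330.03 + 353.88 + 283.19 + 180.47 = 1147.57

ANSWER: 1147.57


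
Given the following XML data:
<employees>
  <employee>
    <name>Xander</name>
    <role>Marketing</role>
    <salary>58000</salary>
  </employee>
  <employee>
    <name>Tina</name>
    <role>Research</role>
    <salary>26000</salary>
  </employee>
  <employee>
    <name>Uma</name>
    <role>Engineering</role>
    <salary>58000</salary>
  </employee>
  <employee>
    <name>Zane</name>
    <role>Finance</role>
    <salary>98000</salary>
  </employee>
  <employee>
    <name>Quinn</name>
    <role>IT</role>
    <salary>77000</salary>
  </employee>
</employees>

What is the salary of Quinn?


Searching for <employee> with <name>Quinn</name>
Found at position 5
<salary>77000</salary>

ANSWER: 77000


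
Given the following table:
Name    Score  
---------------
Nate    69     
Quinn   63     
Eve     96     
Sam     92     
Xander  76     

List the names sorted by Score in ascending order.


Sorting by Score (ascending):
  Quinn: 63
  Nate: 69
  Xander: 76
  Sam: 92
  Eve: 96


ANSWER: Quinn, Nate, Xander, Sam, Eve


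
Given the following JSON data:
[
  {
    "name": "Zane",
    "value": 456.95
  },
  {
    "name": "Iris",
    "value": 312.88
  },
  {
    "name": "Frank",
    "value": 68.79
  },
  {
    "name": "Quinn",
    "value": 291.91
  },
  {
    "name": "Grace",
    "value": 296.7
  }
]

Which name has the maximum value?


Comparing values:
  Zane: 456.95
  Iris: 312.88
  Frank: 68.79
  Quinn: 291.91
  Grace: 296.7
Maximum: Zane (456.95)

ANSWER: Zane


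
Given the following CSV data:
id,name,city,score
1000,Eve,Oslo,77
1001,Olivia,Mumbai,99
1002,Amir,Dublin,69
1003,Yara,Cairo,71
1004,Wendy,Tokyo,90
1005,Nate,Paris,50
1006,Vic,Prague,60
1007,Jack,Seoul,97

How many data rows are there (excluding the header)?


Counting rows (excluding header):
Header: id,name,city,score
Data rows: 8

ANSWER: 8


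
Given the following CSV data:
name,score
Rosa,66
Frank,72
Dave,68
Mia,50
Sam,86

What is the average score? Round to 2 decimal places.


Scores: 66, 72, 68, 50, 86
Sum = 342
Count = 5
Average = 342 / 5 = 68.40

ANSWER: 68.40


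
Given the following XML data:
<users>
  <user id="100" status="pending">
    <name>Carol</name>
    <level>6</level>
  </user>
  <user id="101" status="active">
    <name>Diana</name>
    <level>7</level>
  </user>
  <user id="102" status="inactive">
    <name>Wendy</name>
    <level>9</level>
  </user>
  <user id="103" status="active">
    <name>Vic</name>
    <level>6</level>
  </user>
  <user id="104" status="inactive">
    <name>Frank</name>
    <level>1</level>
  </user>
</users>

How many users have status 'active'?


Counting users with status='active':
  Diana (id=101) -> MATCH
  Vic (id=103) -> MATCH
Count: 2

ANSWER: 2


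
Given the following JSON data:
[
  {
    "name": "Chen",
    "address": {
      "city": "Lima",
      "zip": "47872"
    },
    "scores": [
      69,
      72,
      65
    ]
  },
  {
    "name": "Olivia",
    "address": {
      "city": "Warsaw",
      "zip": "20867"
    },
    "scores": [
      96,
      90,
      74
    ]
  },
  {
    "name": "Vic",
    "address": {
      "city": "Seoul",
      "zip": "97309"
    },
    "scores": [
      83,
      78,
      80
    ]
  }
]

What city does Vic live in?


Path: records[2].address.city
Value: Seoul

ANSWER: Seoul


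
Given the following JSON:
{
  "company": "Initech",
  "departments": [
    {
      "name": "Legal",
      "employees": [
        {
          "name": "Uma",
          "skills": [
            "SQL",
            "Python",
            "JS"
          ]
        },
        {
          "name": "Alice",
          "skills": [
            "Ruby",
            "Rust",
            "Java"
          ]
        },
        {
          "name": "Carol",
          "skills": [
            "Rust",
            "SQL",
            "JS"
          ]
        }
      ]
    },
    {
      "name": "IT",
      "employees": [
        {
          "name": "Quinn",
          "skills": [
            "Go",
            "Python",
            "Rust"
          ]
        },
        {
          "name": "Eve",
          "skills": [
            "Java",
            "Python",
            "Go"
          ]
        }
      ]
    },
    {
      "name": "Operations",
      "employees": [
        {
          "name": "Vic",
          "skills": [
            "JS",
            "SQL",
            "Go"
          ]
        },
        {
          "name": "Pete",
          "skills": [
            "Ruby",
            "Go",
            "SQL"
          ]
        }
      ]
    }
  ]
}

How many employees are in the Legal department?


Path: departments[0].employees
Count: 3

ANSWER: 3


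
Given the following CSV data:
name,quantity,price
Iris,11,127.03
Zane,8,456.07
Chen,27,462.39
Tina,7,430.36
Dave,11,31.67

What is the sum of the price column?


Values in 'price' column:
  Row 1: 127.03
  Row 2: 456.07
  Row 3: 462.39
  Row 4: 430.36
  Row 5: 31.67
Sum = 127.03 + 456.07 + 462.39 + 430.36 + 31.67 = 1507.52

ANSWER: 1507.52


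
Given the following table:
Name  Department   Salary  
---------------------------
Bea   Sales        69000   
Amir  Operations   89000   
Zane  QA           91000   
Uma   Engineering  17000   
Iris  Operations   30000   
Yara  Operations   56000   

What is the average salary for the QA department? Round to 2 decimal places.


QA department members:
  Zane: 91000
Sum = 91000
Count = 1
Average = 91000 / 1 = 91000.00

ANSWER: 91000.00


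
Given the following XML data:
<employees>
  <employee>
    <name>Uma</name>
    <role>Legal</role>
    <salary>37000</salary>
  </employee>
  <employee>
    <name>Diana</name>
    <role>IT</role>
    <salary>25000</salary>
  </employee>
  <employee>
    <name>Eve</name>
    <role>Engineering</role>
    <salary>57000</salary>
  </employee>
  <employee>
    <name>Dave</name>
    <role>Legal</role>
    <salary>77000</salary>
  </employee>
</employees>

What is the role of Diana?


Searching for <employee> with <name>Diana</name>
Found at position 2
<role>IT</role>

ANSWER: IT
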